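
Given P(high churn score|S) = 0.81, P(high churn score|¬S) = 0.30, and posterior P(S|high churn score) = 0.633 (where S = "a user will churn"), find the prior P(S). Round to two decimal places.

Bayes' rule in odds form gives O(S|E) = O(S)·[P(E|S)/P(E|¬S)], hence O(S) = O(S|E)/LR.
Posterior odds = 0.633/(1−0.633) = 1.7248. LR = 0.81/0.30 = 2.7000.
Prior odds = 1.7248/2.7000 = 0.6388, so P(S) = 0.6388/(1+0.6388) ≈ 0.39.

P(S) = 0.39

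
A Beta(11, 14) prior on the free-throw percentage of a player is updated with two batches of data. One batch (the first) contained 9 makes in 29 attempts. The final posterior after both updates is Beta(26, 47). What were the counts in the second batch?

6 makes and 13 misses

Because Beta–binomial updating is additive in the counts, the combined data contributed (α_post−α_prior, β_post−β_prior) successes and failures.
Total across both batches: 26−11=15 makes, 47−14=33 misses.
Subtract the first batch: 15−9=6 makes and 33−20=13 misses.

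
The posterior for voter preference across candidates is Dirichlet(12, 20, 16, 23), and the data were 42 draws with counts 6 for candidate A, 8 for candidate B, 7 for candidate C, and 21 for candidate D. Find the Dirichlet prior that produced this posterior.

For a Dirichlet(α) prior with multinomial counts c, the posterior is Dirichlet(α + c) componentwise.
Subtract each count from the matching posterior parameter: 12−6=6, 20−8=12, 16−7=9, 23−21=2.

Dirichlet(6, 12, 9, 2)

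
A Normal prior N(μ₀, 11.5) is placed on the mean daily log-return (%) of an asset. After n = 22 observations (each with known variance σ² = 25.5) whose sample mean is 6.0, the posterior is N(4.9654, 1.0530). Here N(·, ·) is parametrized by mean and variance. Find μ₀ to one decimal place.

The posterior mean is a precision-weighted average: μ_n = (τ₀μ₀ + τ_data·x̄)/(τ₀+τ_data), with τ₀=1/σ₀² and τ_data=n/σ².
Here τ₀ = 1/11.5 = 0.086957 and τ_data = 22/25.5 = 0.862745, so τ_n = 0.949702.
Rearranging for μ₀: μ₀ = (μ_n·τ_n − τ_data·x̄)/τ₀ = (4.9654·0.949702 − 0.862745·6.0) / 0.086957 = -0.460820/0.086957 ≈ -5.3.

μ₀ = -5.3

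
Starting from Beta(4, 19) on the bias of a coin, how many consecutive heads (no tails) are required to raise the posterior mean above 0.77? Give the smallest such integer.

After k heads and 0 tails the posterior is Beta(4+k, 19), with mean (4+k)/(4+19+k).
Set (4+k)/(23+k) > 0.77 and solve: k > (0.77·23 − 4)/(1 − 0.77) = 59.609.
The smallest integer exceeding 59.609 is 60.

k = 60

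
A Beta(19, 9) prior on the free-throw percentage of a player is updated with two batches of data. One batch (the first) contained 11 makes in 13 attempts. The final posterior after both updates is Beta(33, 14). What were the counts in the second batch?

3 makes and 3 misses

Because Beta–binomial updating is additive in the counts, the combined data contributed (α_post−α_prior, β_post−β_prior) successes and failures.
Total across both batches: 33−19=14 makes, 14−9=5 misses.
Subtract the first batch: 14−11=3 makes and 5−2=3 misses.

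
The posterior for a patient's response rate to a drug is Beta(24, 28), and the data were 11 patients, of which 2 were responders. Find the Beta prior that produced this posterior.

Beta is conjugate to the binomial likelihood: posterior = Beta(α+s, β+f).
Subtract the data counts: 24−2=22, 28−9=19.

Beta(22, 19)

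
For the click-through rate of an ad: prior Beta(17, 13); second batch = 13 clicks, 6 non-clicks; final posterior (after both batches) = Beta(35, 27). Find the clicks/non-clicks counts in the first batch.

Sequential conjugate updates are equivalent to a single update on the pooled data, so total successes = posterior α − prior α and total failures = posterior β − prior β.
Total across both batches: 35−17=18 clicks, 27−13=14 non-clicks.
Subtract the second batch: 18−13=5 clicks and 14−6=8 non-clicks.

5 clicks and 8 non-clicks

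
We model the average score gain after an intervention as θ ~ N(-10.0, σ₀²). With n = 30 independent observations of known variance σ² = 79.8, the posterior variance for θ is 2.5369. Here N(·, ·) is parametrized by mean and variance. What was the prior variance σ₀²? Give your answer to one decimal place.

For the Normal–Normal model with known σ², precisions add: τ_n = τ₀ + n/σ².
So 1/σ₀² = 1/2.5369 − 30/79.8 = 0.394182 − 0.375940 = 0.018242.
Hence σ₀² = 1/0.018242 ≈ 54.8.

σ₀² = 54.8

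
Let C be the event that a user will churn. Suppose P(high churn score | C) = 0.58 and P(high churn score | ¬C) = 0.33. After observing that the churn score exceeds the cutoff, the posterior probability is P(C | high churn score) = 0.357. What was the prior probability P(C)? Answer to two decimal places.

Bayes' rule in odds form gives O(C|E) = O(C)·[P(E|C)/P(E|¬C)], hence O(C) = O(C|E)/LR.
Posterior odds = 0.357/(1−0.357) = 0.5552. LR = 0.58/0.33 = 1.7576.
Prior odds = 0.5552/1.7576 = 0.3159, so P(C) = 0.3159/(1+0.3159) ≈ 0.24.

P(C) = 0.24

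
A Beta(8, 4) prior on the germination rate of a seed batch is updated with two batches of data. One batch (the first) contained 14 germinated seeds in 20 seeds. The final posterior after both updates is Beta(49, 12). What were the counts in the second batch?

27 germinated seeds and 2 non-germinating seeds

Sequential conjugate updates are equivalent to a single update on the pooled data, so total successes = posterior α − prior α and total failures = posterior β − prior β.
Total across both batches: 49−8=41 germinated seeds, 12−4=8 non-germinating seeds.
Subtract the first batch: 41−14=27 germinated seeds and 8−6=2 non-germinating seeds.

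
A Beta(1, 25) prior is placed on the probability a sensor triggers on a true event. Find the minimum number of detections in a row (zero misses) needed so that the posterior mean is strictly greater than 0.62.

After k detections and 0 misses the posterior is Beta(1+k, 25), with mean (1+k)/(1+25+k).
Set (1+k)/(26+k) > 0.62 and solve: k > (0.62·26 − 1)/(1 − 0.62) = 39.789.
The smallest integer exceeding 39.789 is 40, and checking k=40: (41)/(66) = 0.6212 > 0.62.

k = 40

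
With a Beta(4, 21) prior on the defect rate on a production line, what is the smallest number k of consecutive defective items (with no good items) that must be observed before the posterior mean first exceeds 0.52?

After k defective items and 0 good items the posterior is Beta(4+k, 21), with mean (4+k)/(4+21+k).
Set (4+k)/(25+k) > 0.52 and solve: k > (0.52·25 − 4)/(1 − 0.52) = 18.750.
The smallest integer exceeding 18.750 is 19.

k = 19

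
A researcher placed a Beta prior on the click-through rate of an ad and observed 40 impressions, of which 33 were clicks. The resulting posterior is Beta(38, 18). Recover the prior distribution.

Under Beta–binomial conjugacy the posterior parameters are (a+s, b+f).
Subtract the data counts: 38−33=5, 18−7=11.

Beta(5, 11)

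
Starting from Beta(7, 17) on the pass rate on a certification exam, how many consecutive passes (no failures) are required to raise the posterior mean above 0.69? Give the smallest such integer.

After k passes and 0 failures the posterior is Beta(7+k, 17), with mean (7+k)/(7+17+k).
Set (7+k)/(24+k) > 0.69 and solve: k > (0.69·24 − 7)/(1 − 0.69) = 30.839.
The smallest integer exceeding 30.839 is 31, and checking k=31: (38)/(55) = 0.6909 > 0.69.

k = 31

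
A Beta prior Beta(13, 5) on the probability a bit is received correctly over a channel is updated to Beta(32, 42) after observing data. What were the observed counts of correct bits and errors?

A Beta(a, b) prior with s successes and f failures in binomial data gives a Beta(a+s, b+f) posterior.
So s = 32 − 13 = 19 and f = 42 − 5 = 37.

19 correct bits and 37 errors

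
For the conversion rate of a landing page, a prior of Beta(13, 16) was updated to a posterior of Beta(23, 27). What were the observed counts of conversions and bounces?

10 conversions and 11 bounces

Under Beta–binomial conjugacy the posterior parameters are (a+s, b+f).
Match parameters: s=23−13=10, f=27−16=11.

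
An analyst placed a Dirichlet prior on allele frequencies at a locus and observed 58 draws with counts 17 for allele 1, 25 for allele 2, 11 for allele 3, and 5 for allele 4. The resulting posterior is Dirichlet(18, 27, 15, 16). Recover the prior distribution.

For a Dirichlet(α) prior with multinomial counts c, the posterior is Dirichlet(α + c) componentwise.
Subtract each count from the matching posterior parameter: 18−17=1, 27−25=2, 15−11=4, 16−5=11.

Dirichlet(1, 2, 4, 11)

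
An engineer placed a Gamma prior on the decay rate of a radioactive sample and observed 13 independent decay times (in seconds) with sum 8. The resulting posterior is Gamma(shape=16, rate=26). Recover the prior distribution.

Gamma(shape=3, rate=18)

For an exponential likelihood with a Gamma(α, β) prior on the rate, n observations with total T give posterior Gamma(α+n, β+T).
So α = 16 − 13 = 3 and β = 26 − 8 = 18.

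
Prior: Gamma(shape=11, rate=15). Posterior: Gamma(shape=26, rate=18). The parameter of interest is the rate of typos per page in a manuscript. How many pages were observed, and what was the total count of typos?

Gamma–Poisson conjugacy: posterior shape = α + Σxᵢ, posterior rate = β + n.
Matching: Σxᵢ = 26 − 11 = 15 and n = 18 − 15 = 3.

n = 3 pages with total 15 typos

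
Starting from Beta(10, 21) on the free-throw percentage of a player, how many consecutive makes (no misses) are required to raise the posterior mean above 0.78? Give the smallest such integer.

k = 65

After k makes and 0 misses the posterior is Beta(10+k, 21), with mean (10+k)/(10+21+k).
Set (10+k)/(31+k) > 0.78 and solve: k > (0.78·31 − 10)/(1 − 0.78) = 64.455.
The smallest integer exceeding 64.455 is 65, and checking k=65: (75)/(96) = 0.7812 > 0.78.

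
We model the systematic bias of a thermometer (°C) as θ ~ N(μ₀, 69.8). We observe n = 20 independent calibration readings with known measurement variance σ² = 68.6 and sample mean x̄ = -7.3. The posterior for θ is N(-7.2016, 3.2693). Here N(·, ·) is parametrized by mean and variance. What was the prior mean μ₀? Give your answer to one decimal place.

With known observation variance, the Normal–Normal posterior has precision τ_n = τ₀ + n/σ² and mean μ_n = (τ₀μ₀ + (n/σ²)x̄)/τ_n.
Here τ₀ = 1/69.8 = 0.014327 and τ_data = 20/68.6 = 0.291545, so τ_n = 0.305872.
Rearranging for μ₀: μ₀ = (μ_n·τ_n − τ_data·x̄)/τ₀ = (-7.2016·0.305872 − 0.291545·-7.3) / 0.014327 = -0.074489/0.014327 ≈ -5.2.

μ₀ = -5.2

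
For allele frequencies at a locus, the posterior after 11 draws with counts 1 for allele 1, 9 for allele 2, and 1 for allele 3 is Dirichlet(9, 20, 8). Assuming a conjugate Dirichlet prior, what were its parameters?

For a Dirichlet(α) prior with multinomial counts c, the posterior is Dirichlet(α + c) componentwise.
Subtract each count from the matching posterior parameter: 9−1=8, 20−9=11, 8−1=7.

Dirichlet(8, 11, 7)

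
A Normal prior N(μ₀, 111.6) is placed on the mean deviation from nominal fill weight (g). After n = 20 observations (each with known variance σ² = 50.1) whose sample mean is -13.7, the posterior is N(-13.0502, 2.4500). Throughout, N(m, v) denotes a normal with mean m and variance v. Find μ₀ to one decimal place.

With known observation variance, the Normal–Normal posterior has precision τ_n = τ₀ + n/σ² and mean μ_n = (τ₀μ₀ + (n/σ²)x̄)/τ_n.
Here τ₀ = 1/111.6 = 0.008961 and τ_data = 20/50.1 = 0.399202, so τ_n = 0.408163.
Rearranging for μ₀: μ₀ = (μ_n·τ_n − τ_data·x̄)/τ₀ = (-13.0502·0.408163 − 0.399202·-13.7) / 0.008961 = 0.142459/0.008961 ≈ 15.9.

μ₀ = 15.9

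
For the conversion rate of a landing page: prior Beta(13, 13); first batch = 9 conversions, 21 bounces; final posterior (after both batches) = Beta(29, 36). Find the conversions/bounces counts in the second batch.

7 conversions and 2 bounces

Because Beta–binomial updating is additive in the counts, the combined data contributed (α_post−α_prior, β_post−β_prior) successes and failures.
Total across both batches: 29−13=16 conversions, 36−13=23 bounces.
Subtract the first batch: 16−9=7 conversions and 23−21=2 bounces.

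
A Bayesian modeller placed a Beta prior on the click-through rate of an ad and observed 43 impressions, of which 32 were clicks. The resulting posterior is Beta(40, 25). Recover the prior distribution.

Beta(8, 14)

Beta is conjugate to the binomial likelihood: posterior = Beta(a+s, b+f).
So a = 40 − 32 = 8 and b = 25 − 11 = 14.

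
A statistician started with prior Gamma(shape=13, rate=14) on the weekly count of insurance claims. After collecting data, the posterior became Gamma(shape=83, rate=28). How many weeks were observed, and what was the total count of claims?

n = 14 weeks with total 70 claims

Gamma–Poisson conjugacy: posterior shape = α + Σxᵢ, posterior rate = β + n.
Matching: Σxᵢ = 83 − 13 = 70 and n = 28 − 14 = 14.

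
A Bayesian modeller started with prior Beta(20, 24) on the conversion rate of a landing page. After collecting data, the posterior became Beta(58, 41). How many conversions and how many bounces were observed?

A Beta(a, b) prior with s successes and f failures in binomial data gives a Beta(a+s, b+f) posterior.
So s = 58 − 20 = 38 and f = 41 − 24 = 17.

38 conversions and 17 bounces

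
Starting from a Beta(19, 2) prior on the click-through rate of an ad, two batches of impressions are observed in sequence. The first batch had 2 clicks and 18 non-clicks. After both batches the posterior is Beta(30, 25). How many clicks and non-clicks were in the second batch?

9 clicks and 5 non-clicks

Sequential conjugate updates are equivalent to a single update on the pooled data, so total successes = posterior α − prior α and total failures = posterior β − prior β.
Total across both batches: 30−19=11 clicks, 25−2=23 non-clicks.
Subtract the first batch: 11−2=9 clicks and 23−18=5 non-clicks.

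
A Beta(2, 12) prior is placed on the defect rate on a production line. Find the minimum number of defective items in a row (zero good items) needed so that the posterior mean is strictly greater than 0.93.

After k defective items and 0 good items the posterior is Beta(2+k, 12), with mean (2+k)/(2+12+k).
Set (2+k)/(14+k) > 0.93 and solve: k > (0.93·14 − 2)/(1 − 0.93) = 157.429.
The smallest integer exceeding 157.429 is 158.

k = 158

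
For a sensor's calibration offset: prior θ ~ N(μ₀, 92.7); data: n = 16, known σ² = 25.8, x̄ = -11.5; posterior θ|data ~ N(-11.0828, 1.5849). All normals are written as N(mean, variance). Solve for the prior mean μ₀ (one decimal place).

The posterior mean is a precision-weighted average: μ_n = (τ₀μ₀ + τ_data·x̄)/(τ₀+τ_data), with τ₀=1/σ₀² and τ_data=n/σ².
Here τ₀ = 1/92.7 = 0.010787 and τ_data = 16/25.8 = 0.620155, so τ_n = 0.630942.
Rearranging for μ₀: μ₀ = (μ_n·τ_n − τ_data·x̄)/τ₀ = (-11.0828·0.630942 − 0.620155·-11.5) / 0.010787 = 0.139179/0.010787 ≈ 12.9.

μ₀ = 12.9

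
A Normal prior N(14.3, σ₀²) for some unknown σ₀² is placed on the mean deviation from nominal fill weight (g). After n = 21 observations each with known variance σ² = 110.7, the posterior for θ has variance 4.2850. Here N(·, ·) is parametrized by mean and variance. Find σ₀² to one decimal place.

For the Normal–Normal model with known σ², precisions add: τ_n = τ₀ + n/σ².
So 1/σ₀² = 1/4.2850 − 21/110.7 = 0.233372 − 0.189702 = 0.043670.
Hence σ₀² = 1/0.043670 ≈ 22.9.

σ₀² = 22.9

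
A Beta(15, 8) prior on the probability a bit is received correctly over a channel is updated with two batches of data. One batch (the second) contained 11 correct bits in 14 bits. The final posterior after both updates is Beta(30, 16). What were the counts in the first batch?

4 correct bits and 5 errors

Sequential conjugate updates are equivalent to a single update on the pooled data, so total successes = posterior α − prior α and total failures = posterior β − prior β.
Total across both batches: 30−15=15 correct bits, 16−8=8 errors.
Subtract the second batch: 15−11=4 correct bits and 8−3=5 errors.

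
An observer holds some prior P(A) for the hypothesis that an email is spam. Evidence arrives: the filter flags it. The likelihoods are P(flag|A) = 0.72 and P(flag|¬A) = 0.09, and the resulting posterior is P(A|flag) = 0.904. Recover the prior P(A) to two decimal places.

In odds form, posterior odds = prior odds × likelihood ratio, so prior odds = posterior odds ÷ LR.
Posterior odds = 0.904/(1−0.904) = 9.4167. LR = 0.72/0.09 = 8.0000.
Prior odds = 9.4167/8.0000 = 1.1771, so P(A) = 1.1771/(1+1.1771) ≈ 0.54.

P(A) = 0.54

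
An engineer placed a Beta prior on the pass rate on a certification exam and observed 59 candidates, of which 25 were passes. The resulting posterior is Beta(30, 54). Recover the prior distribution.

A Beta(α, β) prior with s successes and f failures in binomial data gives a Beta(α+s, β+f) posterior.
So α = 30 − 25 = 5 and β = 54 − 34 = 20.

Beta(5, 20)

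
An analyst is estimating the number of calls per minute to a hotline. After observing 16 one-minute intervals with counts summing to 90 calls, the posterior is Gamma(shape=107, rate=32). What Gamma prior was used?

Gamma(shape=17, rate=16)

A Gamma(α, β) prior (rate parametrization) on a Poisson rate with n observations summing to S gives posterior Gamma(α+S, β+n).
So α = 107 − 90 = 17 and β = 32 − 16 = 16.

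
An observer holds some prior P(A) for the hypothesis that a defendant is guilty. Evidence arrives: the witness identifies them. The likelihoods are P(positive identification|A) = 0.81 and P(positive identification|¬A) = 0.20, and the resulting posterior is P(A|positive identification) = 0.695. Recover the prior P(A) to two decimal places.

Bayes' rule in odds form gives O(A|E) = O(A)·[P(E|A)/P(E|¬A)], hence O(A) = O(A|E)/LR.
Posterior odds = 0.695/(1−0.695) = 2.2787. LR = 0.81/0.20 = 4.0500.
Prior odds = 2.2787/4.0500 = 0.5626, so P(A) = 0.5626/(1+0.5626) ≈ 0.36.

P(A) = 0.36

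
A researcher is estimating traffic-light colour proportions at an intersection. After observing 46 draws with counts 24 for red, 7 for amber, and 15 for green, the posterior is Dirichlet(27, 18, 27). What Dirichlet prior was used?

Dirichlet(3, 11, 12)

For a Dirichlet(α) prior with multinomial counts c, the posterior is Dirichlet(α + c) componentwise.
Subtract each count from the matching posterior parameter: 27−24=3, 18−7=11, 27−15=12.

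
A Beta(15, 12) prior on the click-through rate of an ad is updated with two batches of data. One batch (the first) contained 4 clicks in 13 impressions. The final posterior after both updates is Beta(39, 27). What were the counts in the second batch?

Sequential conjugate updates are equivalent to a single update on the pooled data, so total successes = posterior α − prior α and total failures = posterior β − prior β.
Total across both batches: 39−15=24 clicks, 27−12=15 non-clicks.
Subtract the first batch: 24−4=20 clicks and 15−9=6 non-clicks.

20 clicks and 6 non-clicks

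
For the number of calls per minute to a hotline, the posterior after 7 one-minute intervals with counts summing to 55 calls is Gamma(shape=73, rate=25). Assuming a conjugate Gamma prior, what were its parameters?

Gamma(shape=18, rate=18)

A Gamma(α, β) prior (rate parametrization) on a Poisson rate with n observations summing to S gives posterior Gamma(α+S, β+n).
So α = 73 − 55 = 18 and β = 25 − 7 = 18.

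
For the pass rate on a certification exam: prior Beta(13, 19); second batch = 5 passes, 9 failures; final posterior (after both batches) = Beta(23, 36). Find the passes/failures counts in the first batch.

5 passes and 8 failures

Because Beta–binomial updating is additive in the counts, the combined data contributed (α_post−α_prior, β_post−β_prior) successes and failures.
Total across both batches: 23−13=10 passes, 36−19=17 failures.
Subtract the second batch: 10−5=5 passes and 17−9=8 failures.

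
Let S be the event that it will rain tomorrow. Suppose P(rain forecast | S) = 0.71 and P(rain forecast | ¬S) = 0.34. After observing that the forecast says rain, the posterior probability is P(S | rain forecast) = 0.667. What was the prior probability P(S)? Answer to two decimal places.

In odds form, posterior odds = prior odds × likelihood ratio, so prior odds = posterior odds ÷ LR.
Posterior odds = 0.667/(1−0.667) = 2.0030. LR = 0.71/0.34 = 2.0882.
Prior odds = 2.0030/2.0882 = 0.9592, so P(S) = 0.9592/(1+0.9592) ≈ 0.49.

P(S) = 0.49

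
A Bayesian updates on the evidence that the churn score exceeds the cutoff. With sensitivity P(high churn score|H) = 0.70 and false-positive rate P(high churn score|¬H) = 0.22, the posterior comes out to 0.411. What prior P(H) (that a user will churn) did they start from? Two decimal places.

Bayes' rule in odds form gives O(H|E) = O(H)·[P(E|H)/P(E|¬H)], hence O(H) = O(H|E)/LR.
Posterior odds = 0.411/(1−0.411) = 0.6978. LR = 0.70/0.22 = 3.1818.
Prior odds = 0.6978/3.1818 = 0.2193, so P(H) = 0.2193/(1+0.2193) ≈ 0.18.

P(H) = 0.18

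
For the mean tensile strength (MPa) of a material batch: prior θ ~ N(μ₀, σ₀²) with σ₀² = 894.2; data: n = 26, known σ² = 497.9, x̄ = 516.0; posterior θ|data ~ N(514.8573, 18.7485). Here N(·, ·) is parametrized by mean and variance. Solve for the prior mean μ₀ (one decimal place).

The posterior mean is a precision-weighted average: μ_n = (τ₀μ₀ + τ_data·x̄)/(τ₀+τ_data), with τ₀=1/σ₀² and τ_data=n/σ².
Here τ₀ = 1/894.2 = 0.001118 and τ_data = 26/497.9 = 0.052219, so τ_n = 0.053337.
Rearranging for μ₀: μ₀ = (μ_n·τ_n − τ_data·x̄)/τ₀ = (514.8573·0.053337 − 0.052219·516.0) / 0.001118 = 0.515940/0.001118 ≈ 461.5.

μ₀ = 461.5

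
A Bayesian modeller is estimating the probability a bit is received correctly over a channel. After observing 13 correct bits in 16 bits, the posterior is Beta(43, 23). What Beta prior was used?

Under Beta–binomial conjugacy the posterior parameters are (α+s, β+f).
So α = 43 − 13 = 30 and β = 23 − 3 = 20.

Beta(30, 20)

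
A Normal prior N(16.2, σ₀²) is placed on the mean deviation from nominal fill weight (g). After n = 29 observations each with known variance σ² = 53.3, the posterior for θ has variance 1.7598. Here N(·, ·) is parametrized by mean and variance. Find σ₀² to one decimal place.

Posterior precision equals prior precision plus data precision: 1/σ_n² = 1/σ₀² + n/σ².
So 1/σ₀² = 1/1.7598 − 29/53.3 = 0.568246 − 0.544090 = 0.024156.
Hence σ₀² = 1/0.024156 ≈ 41.4.

σ₀² = 41.4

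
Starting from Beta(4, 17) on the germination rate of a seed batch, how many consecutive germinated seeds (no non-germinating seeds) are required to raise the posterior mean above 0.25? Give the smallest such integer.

k = 2

After k germinated seeds and 0 non-germinating seeds the posterior is Beta(4+k, 17), with mean (4+k)/(4+17+k).
Set (4+k)/(21+k) > 0.25 and solve: k > (0.25·21 − 4)/(1 − 0.25) = 1.667.
The smallest integer exceeding 1.667 is 2, and checking k=2: (6)/(23) = 0.2609 > 0.25.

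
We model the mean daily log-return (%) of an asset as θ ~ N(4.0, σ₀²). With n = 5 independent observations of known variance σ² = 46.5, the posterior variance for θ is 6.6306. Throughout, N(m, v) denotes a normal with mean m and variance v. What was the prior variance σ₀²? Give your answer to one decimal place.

σ₀² = 23.1

For the Normal–Normal model with known σ², precisions add: τ_n = τ₀ + n/σ².
So 1/σ₀² = 1/6.6306 − 5/46.5 = 0.150816 − 0.107527 = 0.043289.
Hence σ₀² = 1/0.043289 ≈ 23.1.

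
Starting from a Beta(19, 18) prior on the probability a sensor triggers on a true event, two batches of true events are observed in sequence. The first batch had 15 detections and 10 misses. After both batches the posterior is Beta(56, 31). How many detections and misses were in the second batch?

Because Beta–binomial updating is additive in the counts, the combined data contributed (α_post−α_prior, β_post−β_prior) successes and failures.
Total across both batches: 56−19=37 detections, 31−18=13 misses.
Subtract the first batch: 37−15=22 detections and 13−10=3 misses.

22 detections and 3 misses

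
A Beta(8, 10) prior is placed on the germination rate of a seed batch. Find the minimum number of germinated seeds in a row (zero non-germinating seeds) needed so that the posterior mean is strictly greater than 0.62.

After k germinated seeds and 0 non-germinating seeds the posterior is Beta(8+k, 10), with mean (8+k)/(8+10+k).
Set (8+k)/(18+k) > 0.62 and solve: k > (0.62·18 − 8)/(1 − 0.62) = 8.316.
The smallest integer exceeding 8.316 is 9.

k = 9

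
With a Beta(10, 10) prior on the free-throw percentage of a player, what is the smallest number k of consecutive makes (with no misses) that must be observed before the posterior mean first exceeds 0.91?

k = 92

After k makes and 0 misses the posterior is Beta(10+k, 10), with mean (10+k)/(10+10+k).
Set (10+k)/(20+k) > 0.91 and solve: k > (0.91·20 − 10)/(1 − 0.91) = 91.111.
The smallest integer exceeding 91.111 is 92, and checking k=92: (102)/(112) = 0.9107 > 0.91.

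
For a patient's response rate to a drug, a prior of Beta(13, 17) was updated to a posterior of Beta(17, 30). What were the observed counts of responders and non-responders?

4 responders and 13 non-responders

A Beta(α, β) prior with s successes and f failures in binomial data gives a Beta(α+s, β+f) posterior.
Match parameters: s=17−13=4, f=30−17=13.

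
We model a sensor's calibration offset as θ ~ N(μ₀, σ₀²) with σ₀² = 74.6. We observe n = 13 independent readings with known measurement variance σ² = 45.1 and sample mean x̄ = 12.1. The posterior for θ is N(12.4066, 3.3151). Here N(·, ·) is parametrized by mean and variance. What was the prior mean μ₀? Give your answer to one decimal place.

With known observation variance, the Normal–Normal posterior has precision τ_n = τ₀ + n/σ² and mean μ_n = (τ₀μ₀ + (n/σ²)x̄)/τ_n.
Here τ₀ = 1/74.6 = 0.013405 and τ_data = 13/45.1 = 0.288248, so τ_n = 0.301653.
Rearranging for μ₀: μ₀ = (μ_n·τ_n − τ_data·x̄)/τ₀ = (12.4066·0.301653 − 0.288248·12.1) / 0.013405 = 0.254687/0.013405 ≈ 19.0.

μ₀ = 19.0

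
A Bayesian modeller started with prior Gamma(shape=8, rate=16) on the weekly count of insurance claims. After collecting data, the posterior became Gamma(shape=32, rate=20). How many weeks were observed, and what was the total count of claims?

A Gamma(α, β) prior (rate parametrization) on a Poisson rate with n observations summing to S gives posterior Gamma(α+S, β+n).
Matching: Σxᵢ = 32 − 8 = 24 and n = 20 − 16 = 4.

n = 4 weeks with total 24 claims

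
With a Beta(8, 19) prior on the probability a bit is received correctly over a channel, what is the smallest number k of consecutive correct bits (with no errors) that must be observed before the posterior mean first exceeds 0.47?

k = 9

After k correct bits and 0 errors the posterior is Beta(8+k, 19), with mean (8+k)/(8+19+k).
Set (8+k)/(27+k) > 0.47 and solve: k > (0.47·27 − 8)/(1 − 0.47) = 8.849.
The smallest integer exceeding 8.849 is 9.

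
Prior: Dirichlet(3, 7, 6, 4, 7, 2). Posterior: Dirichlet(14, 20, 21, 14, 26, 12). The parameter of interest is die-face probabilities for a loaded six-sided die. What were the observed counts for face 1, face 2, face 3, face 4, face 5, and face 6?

counts (11, 13, 15, 10, 19, 10)

For a Dirichlet(α) prior with multinomial counts c, the posterior is Dirichlet(α + c) componentwise.
Counts are posterior − prior componentwise: 14−3=11, 20−7=13, 21−6=15, 14−4=10, 26−7=19, 12−2=10.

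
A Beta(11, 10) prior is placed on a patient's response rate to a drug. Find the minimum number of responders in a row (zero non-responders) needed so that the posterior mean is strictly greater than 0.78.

After k responders and 0 non-responders the posterior is Beta(11+k, 10), with mean (11+k)/(11+10+k).
Set (11+k)/(21+k) > 0.78 and solve: k > (0.78·21 − 11)/(1 − 0.78) = 24.455.
The smallest integer exceeding 24.455 is 25, and checking k=25: (36)/(46) = 0.7826 > 0.78.

k = 25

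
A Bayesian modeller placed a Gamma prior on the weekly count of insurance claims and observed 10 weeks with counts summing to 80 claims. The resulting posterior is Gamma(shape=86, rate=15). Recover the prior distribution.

A Gamma(α, β) prior (rate parametrization) on a Poisson rate with n observations summing to S gives posterior Gamma(α+S, β+n).
So α = 86 − 80 = 6 and β = 15 − 10 = 5.

Gamma(shape=6, rate=5)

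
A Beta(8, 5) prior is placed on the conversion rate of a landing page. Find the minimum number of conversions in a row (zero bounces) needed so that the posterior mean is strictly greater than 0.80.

k = 13

After k conversions and 0 bounces the posterior is Beta(8+k, 5), with mean (8+k)/(8+5+k).
Set (8+k)/(13+k) > 0.80 and solve: k > (0.80·13 − 8)/(1 − 0.80) = 12.000.
The smallest integer exceeding 12.000 is 13, and checking k=13: (21)/(26) = 0.8077 > 0.80.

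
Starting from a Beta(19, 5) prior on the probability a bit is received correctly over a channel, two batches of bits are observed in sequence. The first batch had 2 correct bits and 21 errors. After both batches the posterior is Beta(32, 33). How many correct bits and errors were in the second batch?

Sequential conjugate updates are equivalent to a single update on the pooled data, so total successes = posterior α − prior α and total failures = posterior β − prior β.
Total across both batches: 32−19=13 correct bits, 33−5=28 errors.
Subtract the first batch: 13−2=11 correct bits and 28−21=7 errors.

11 correct bits and 7 errors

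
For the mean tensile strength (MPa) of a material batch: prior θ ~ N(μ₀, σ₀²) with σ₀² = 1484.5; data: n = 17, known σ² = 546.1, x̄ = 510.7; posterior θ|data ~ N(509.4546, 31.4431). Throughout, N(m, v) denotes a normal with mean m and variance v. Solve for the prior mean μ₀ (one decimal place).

μ₀ = 451.9

With known observation variance, the Normal–Normal posterior has precision τ_n = τ₀ + n/σ² and mean μ_n = (τ₀μ₀ + (n/σ²)x̄)/τ_n.
Here τ₀ = 1/1484.5 = 0.000674 and τ_data = 17/546.1 = 0.031130, so τ_n = 0.031804.
Rearranging for μ₀: μ₀ = (μ_n·τ_n − τ_data·x̄)/τ₀ = (509.4546·0.031804 − 0.031130·510.7) / 0.000674 = 0.304603/0.000674 ≈ 451.9.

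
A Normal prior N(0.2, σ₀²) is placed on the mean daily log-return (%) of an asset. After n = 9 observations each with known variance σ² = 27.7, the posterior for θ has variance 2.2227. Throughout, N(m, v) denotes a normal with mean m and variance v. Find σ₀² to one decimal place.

σ₀² = 8.0

Posterior precision equals prior precision plus data precision: 1/σ_n² = 1/σ₀² + n/σ².
So 1/σ₀² = 1/2.2227 − 9/27.7 = 0.449903 − 0.324910 = 0.124993.
Hence σ₀² = 1/0.124993 ≈ 8.0.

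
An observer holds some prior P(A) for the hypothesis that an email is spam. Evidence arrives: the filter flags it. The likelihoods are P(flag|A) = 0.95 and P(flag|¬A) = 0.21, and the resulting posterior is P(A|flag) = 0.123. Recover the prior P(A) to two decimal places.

P(A) = 0.03

In odds form, posterior odds = prior odds × likelihood ratio, so prior odds = posterior odds ÷ LR.
Posterior odds = 0.123/(1−0.123) = 0.1403. LR = 0.95/0.21 = 4.5238.
Prior odds = 0.1403/4.5238 = 0.0310, so P(A) = 0.0310/(1+0.0310) ≈ 0.03.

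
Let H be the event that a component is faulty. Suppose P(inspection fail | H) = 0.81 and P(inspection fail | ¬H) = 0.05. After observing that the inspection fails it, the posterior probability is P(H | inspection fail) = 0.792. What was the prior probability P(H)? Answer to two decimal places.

P(H) = 0.19

In odds form, posterior odds = prior odds × likelihood ratio, so prior odds = posterior odds ÷ LR.
Posterior odds = 0.792/(1−0.792) = 3.8077. LR = 0.81/0.05 = 16.2000.
Prior odds = 3.8077/16.2000 = 0.2350, so P(H) = 0.2350/(1+0.2350) ≈ 0.19.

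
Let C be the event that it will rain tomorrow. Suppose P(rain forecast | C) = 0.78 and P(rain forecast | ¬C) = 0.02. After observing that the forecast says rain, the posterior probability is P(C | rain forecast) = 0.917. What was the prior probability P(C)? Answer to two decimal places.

In odds form, posterior odds = prior odds × likelihood ratio, so prior odds = posterior odds ÷ LR.
Posterior odds = 0.917/(1−0.917) = 11.0482. LR = 0.78/0.02 = 39.0000.
Prior odds = 11.0482/39.0000 = 0.2833, so P(C) = 0.2833/(1+0.2833) ≈ 0.22.

P(C) = 0.22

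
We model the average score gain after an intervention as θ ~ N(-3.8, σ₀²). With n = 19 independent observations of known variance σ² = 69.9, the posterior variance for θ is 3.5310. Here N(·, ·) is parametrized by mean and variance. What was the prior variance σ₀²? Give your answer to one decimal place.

σ₀² = 87.8

Posterior precision equals prior precision plus data precision: 1/σ_n² = 1/σ₀² + n/σ².
So 1/σ₀² = 1/3.5310 − 19/69.9 = 0.283206 − 0.271817 = 0.011389.
Hence σ₀² = 1/0.011389 ≈ 87.8.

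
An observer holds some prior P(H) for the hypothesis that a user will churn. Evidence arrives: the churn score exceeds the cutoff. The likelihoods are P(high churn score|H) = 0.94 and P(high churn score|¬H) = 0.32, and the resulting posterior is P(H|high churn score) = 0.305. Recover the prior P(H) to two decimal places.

P(H) = 0.13

In odds form, posterior odds = prior odds × likelihood ratio, so prior odds = posterior odds ÷ LR.
Posterior odds = 0.305/(1−0.305) = 0.4388. LR = 0.94/0.32 = 2.9375.
Prior odds = 0.4388/2.9375 = 0.1494, so P(H) = 0.1494/(1+0.1494) ≈ 0.13.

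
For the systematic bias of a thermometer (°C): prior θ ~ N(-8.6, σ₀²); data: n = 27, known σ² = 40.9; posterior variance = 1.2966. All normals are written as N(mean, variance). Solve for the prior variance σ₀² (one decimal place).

σ₀² = 9.0

Posterior precision equals prior precision plus data precision: 1/σ_n² = 1/σ₀² + n/σ².
So 1/σ₀² = 1/1.2966 − 27/40.9 = 0.771248 − 0.660147 = 0.111101.
Hence σ₀² = 1/0.111101 ≈ 9.0.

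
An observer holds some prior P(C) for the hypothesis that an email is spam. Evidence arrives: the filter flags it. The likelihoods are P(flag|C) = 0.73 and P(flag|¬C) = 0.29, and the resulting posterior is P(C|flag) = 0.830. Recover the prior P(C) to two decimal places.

Bayes' rule in odds form gives O(C|E) = O(C)·[P(E|C)/P(E|¬C)], hence O(C) = O(C|E)/LR.
Posterior odds = 0.830/(1−0.830) = 4.8824. LR = 0.73/0.29 = 2.5172.
Prior odds = 4.8824/2.5172 = 1.9396, so P(C) = 1.9396/(1+1.9396) ≈ 0.66.

P(C) = 0.66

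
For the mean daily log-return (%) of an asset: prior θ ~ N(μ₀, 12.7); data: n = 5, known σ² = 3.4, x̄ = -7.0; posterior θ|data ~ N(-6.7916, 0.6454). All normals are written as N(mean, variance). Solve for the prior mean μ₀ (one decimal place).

μ₀ = -2.9

The posterior mean is a precision-weighted average: μ_n = (τ₀μ₀ + τ_data·x̄)/(τ₀+τ_data), with τ₀=1/σ₀² and τ_data=n/σ².
Here τ₀ = 1/12.7 = 0.078740 and τ_data = 5/3.4 = 1.470588, so τ_n = 1.549328.
Rearranging for μ₀: μ₀ = (μ_n·τ_n − τ_data·x̄)/τ₀ = (-6.7916·1.549328 − 1.470588·-7.0) / 0.078740 = -0.228300/0.078740 ≈ -2.9.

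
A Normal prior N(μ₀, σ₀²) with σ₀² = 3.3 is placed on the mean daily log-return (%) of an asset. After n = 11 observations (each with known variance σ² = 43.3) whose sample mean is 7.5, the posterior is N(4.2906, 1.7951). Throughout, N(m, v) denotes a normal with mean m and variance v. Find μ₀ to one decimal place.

With known observation variance, the Normal–Normal posterior has precision τ_n = τ₀ + n/σ² and mean μ_n = (τ₀μ₀ + (n/σ²)x̄)/τ_n.
Here τ₀ = 1/3.3 = 0.303030 and τ_data = 11/43.3 = 0.254042, so τ_n = 0.557072.
Rearranging for μ₀: μ₀ = (μ_n·τ_n − τ_data·x̄)/τ₀ = (4.2906·0.557072 − 0.254042·7.5) / 0.303030 = 0.484858/0.303030 ≈ 1.6.

μ₀ = 1.6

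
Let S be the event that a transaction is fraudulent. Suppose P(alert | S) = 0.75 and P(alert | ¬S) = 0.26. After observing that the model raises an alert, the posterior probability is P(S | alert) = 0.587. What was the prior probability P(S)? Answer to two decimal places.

Bayes' rule in odds form gives O(S|E) = O(S)·[P(E|S)/P(E|¬S)], hence O(S) = O(S|E)/LR.
Posterior odds = 0.587/(1−0.587) = 1.4213. LR = 0.75/0.26 = 2.8846.
Prior odds = 1.4213/2.8846 = 0.4927, so P(S) = 0.4927/(1+0.4927) ≈ 0.33.

P(S) = 0.33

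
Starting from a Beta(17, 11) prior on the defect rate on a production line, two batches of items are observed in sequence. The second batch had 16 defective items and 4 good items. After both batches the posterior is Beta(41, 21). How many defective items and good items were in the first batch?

Because Beta–binomial updating is additive in the counts, the combined data contributed (α_post−α_prior, β_post−β_prior) successes and failures.
Total across both batches: 41−17=24 defective items, 21−11=10 good items.
Subtract the second batch: 24−16=8 defective items and 10−4=6 good items.

8 defective items and 6 good items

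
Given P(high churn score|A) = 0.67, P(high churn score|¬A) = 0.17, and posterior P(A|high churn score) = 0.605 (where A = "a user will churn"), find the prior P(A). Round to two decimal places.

In odds form, posterior odds = prior odds × likelihood ratio, so prior odds = posterior odds ÷ LR.
Posterior odds = 0.605/(1−0.605) = 1.5316. LR = 0.67/0.17 = 3.9412.
Prior odds = 1.5316/3.9412 = 0.3886, so P(A) = 0.3886/(1+0.3886) ≈ 0.28.

P(A) = 0.28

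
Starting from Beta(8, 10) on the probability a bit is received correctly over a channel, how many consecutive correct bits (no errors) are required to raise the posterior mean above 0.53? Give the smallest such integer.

After k correct bits and 0 errors the posterior is Beta(8+k, 10), with mean (8+k)/(8+10+k).
Set (8+k)/(18+k) > 0.53 and solve: k > (0.53·18 − 8)/(1 − 0.53) = 3.277.
The smallest integer exceeding 3.277 is 4.

k = 4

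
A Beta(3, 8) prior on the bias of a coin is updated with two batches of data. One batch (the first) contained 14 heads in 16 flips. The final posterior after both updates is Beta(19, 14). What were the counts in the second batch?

2 heads and 4 tails

Sequential conjugate updates are equivalent to a single update on the pooled data, so total successes = posterior α − prior α and total failures = posterior β − prior β.
Total across both batches: 19−3=16 heads, 14−8=6 tails.
Subtract the first batch: 16−14=2 heads and 6−2=4 tails.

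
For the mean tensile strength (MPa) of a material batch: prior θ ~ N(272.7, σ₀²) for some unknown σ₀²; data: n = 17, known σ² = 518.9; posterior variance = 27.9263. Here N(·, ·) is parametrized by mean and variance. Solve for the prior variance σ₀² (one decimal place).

Posterior precision equals prior precision plus data precision: 1/σ_n² = 1/σ₀² + n/σ².
So 1/σ₀² = 1/27.9263 − 17/518.9 = 0.035809 − 0.032762 = 0.003047.
Hence σ₀² = 1/0.003047 ≈ 328.2.

σ₀² = 328.2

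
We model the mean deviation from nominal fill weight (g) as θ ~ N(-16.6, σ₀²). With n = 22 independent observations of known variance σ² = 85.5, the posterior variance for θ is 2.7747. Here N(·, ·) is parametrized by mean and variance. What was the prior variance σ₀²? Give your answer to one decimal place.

Posterior precision equals prior precision plus data precision: 1/σ_n² = 1/σ₀² + n/σ².
So 1/σ₀² = 1/2.7747 − 22/85.5 = 0.360399 − 0.257310 = 0.103089.
Hence σ₀² = 1/0.103089 ≈ 9.7.

σ₀² = 9.7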